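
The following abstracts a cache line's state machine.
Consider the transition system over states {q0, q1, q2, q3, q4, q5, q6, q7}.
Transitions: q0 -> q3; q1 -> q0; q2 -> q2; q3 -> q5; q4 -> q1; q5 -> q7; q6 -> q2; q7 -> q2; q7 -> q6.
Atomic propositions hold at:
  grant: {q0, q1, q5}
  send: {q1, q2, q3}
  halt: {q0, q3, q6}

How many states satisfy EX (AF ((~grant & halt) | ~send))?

6

Sat(~grant) = {q2, q3, q4, q6, q7}
Sat(~grant & halt) = {q3, q6}
Sat(~send) = {q0, q4, q5, q6, q7}
Sat((~grant & halt) | ~send) = {q0, q3, q4, q5, q6, q7}
AF ((~grant & halt) | ~send): least fixpoint, start Z0 = {q0, q3, q4, q5, q6, q7}, add states with every successor in Z. Z1 = {q0, q1, q3, q4, q5, q6, q7}; fixed.
Sat(AF ((~grant & halt) | ~send)) = {q0, q1, q3, q4, q5, q6, q7}
Sat(EX (AF ((~grant & halt) | ~send))) = {s : some successor in {q0, q1, q3, q4, q5, q6, q7}} = {q0, q1, q3, q4, q5, q7}
|Sat(EX (AF ((~grant & halt) | ~send)))| = |{q0, q1, q3, q4, q5, q7}| = 6.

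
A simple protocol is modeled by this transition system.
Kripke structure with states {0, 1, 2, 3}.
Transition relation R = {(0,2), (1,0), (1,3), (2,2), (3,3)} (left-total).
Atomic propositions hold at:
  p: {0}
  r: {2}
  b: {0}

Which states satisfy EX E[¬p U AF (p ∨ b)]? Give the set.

{1}

Sat(¬p) = {1, 2, 3}
Sat(p ∨ b) = {0}
AF (p ∨ b): least fixpoint, start Z0 = {0}, add states with every successor in Z. Already a fixed point.
Sat(AF (p ∨ b)) = {0}
E[¬p U AF (p ∨ b)]: least fixpoint, start Z0 = Sat(AF (p ∨ b)) = {0}, add states in Sat(¬p) with some successor in Z. Z1 = {0, 1}; fixed.
Sat(E[¬p U AF (p ∨ b)]) = {0, 1}
Sat(EX E[¬p U AF (p ∨ b)]) = {s : some successor in {0, 1}} = {1}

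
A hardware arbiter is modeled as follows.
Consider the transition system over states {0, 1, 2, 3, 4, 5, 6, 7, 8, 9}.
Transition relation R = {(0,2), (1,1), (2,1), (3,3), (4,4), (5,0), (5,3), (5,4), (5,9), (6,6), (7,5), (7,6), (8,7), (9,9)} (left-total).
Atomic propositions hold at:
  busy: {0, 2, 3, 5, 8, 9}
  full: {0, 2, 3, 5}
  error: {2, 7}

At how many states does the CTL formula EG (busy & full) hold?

2

Sat(busy & full) = {0, 2, 3, 5}
EG (busy & full): greatest fixpoint, start Z0 = {0, 2, 3, 5}, keep only states in Sat with some successor in Z. Z1 = {0, 3, 5}; Z2 = {3, 5}; fixed.
Sat(EG (busy & full)) = {3, 5}
|Sat(EG (busy & full))| = |{3, 5}| = 2.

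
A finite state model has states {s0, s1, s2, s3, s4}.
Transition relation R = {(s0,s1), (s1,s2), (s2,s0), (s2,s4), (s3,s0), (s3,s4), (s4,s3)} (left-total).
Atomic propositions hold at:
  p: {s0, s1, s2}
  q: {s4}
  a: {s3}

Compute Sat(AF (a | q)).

{s3, s4}

Sat(a | q) = {s3, s4}
AF (a | q): least fixpoint, start Z0 = {s3, s4}, add states with every successor in Z. Already a fixed point.
Sat(AF (a | q)) = {s3, s4}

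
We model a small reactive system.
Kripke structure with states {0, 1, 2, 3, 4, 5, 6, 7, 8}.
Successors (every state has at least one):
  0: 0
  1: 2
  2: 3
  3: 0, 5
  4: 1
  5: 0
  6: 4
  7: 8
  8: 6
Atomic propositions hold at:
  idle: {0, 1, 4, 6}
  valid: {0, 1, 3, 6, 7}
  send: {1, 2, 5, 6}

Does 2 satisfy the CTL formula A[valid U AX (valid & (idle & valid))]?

Sat(idle & valid) = {0, 1, 6}
Sat(valid & (idle & valid)) = {0, 1, 6}
Sat(AX (valid & (idle & valid))) = {s : every successor in {0, 1, 6}} = {0, 4, 5, 8}
A[valid U AX (valid & (idle & valid))]: least fixpoint, start Z0 = Sat(AX (valid & (idle & valid))) = {0, 4, 5, 8}, add states in Sat(valid) with every successor in Z. Z1 = {0, 3, 4, 5, 6, 7, 8}; fixed.
Sat(A[valid U AX (valid & (idle & valid))]) = {0, 3, 4, 5, 6, 7, 8}
2 ∉ Sat(A[valid U AX (valid & (idle & valid))]) = {0, 3, 4, 5, 6, 7, 8}, so the formula does not hold at 2.

No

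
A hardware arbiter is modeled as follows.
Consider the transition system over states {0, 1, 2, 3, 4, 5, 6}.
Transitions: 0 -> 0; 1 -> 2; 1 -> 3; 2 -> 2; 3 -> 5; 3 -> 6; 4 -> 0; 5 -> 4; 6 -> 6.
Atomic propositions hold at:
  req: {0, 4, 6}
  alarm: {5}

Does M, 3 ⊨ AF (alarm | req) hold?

Sat(alarm | req) = {0, 4, 5, 6}
AF (alarm | req): least fixpoint, start Z0 = {0, 4, 5, 6}, add states with every successor in Z. Z1 = {0, 3, 4, 5, 6}; fixed.
Sat(AF (alarm | req)) = {0, 3, 4, 5, 6}
3 ∈ Sat(AF (alarm | req)) = {0, 3, 4, 5, 6}, so the formula holds at 3.

Yes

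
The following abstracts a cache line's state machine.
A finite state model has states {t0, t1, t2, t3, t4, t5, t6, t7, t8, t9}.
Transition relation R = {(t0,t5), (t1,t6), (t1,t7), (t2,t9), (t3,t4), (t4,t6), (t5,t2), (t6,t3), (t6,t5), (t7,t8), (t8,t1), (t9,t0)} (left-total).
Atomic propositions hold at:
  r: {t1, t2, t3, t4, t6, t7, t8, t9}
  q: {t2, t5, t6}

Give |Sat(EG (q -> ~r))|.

3

Sat(~r) = {t0, t5}
Sat(q -> ~r) = {t0, t1, t3, t4, t5, t7, t8, t9}
EG (q -> ~r): greatest fixpoint, start Z0 = {t0, t1, t3, t4, t5, t7, t8, t9}, keep only states in Sat with some successor in Z. Z1 = {t0, t1, t3, t7, t8, t9}; Z2 = {t1, t7, t8, t9}; Z3 = {t1, t7, t8}; fixed.
Sat(EG (q -> ~r)) = {t1, t7, t8}
|Sat(EG (q -> ~r))| = |{t1, t7, t8}| = 3.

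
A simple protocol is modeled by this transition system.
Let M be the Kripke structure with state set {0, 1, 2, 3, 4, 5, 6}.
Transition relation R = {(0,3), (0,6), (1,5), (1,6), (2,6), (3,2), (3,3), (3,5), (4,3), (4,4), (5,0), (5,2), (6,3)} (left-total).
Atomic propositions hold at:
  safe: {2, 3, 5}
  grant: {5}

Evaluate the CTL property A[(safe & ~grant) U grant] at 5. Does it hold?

Sat(~grant) = {0, 1, 2, 3, 4, 6}
Sat(safe & ~grant) = {2, 3}
A[(safe & ~grant) U grant]: least fixpoint, start Z0 = Sat(grant) = {5}, add states in Sat(safe & ~grant) with every successor in Z. Already a fixed point.
Sat(A[(safe & ~grant) U grant]) = {5}
5 ∈ Sat(A[(safe & ~grant) U grant]) = {5}, so the formula holds at 5.

Yes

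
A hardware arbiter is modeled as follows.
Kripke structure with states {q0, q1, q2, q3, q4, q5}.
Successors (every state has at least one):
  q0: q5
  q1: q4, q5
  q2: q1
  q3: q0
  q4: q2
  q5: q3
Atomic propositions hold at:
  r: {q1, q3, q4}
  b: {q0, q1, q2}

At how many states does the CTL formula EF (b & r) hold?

Sat(b & r) = {q1}
EF (b & r): least fixpoint, start Z0 = {q1}, add states with some successor in Z. Z1 = {q1, q2}; Z2 = {q1, q2, q4}; fixed.
Sat(EF (b & r)) = {q1, q2, q4}
|Sat(EF (b & r))| = |{q1, q2, q4}| = 3.

3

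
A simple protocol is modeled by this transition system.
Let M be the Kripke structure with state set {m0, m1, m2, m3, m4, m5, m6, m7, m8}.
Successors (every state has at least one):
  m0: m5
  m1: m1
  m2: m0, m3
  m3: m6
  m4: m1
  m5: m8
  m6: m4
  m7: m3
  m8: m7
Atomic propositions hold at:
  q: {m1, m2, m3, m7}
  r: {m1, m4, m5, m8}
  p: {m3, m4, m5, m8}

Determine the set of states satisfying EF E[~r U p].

Sat(~r) = {m0, m2, m3, m6, m7}
E[~r U p]: least fixpoint, start Z0 = Sat(p) = {m3, m4, m5, m8}, add states in Sat(~r) with some successor in Z. Z1 = {m0, m2, m3, m4, m5, m6, m7, m8}; fixed.
Sat(E[~r U p]) = {m0, m2, m3, m4, m5, m6, m7, m8}
EF E[~r U p]: least fixpoint, start Z0 = {m0, m2, m3, m4, m5, m6, m7, m8}, add states with some successor in Z. Already a fixed point.
Sat(EF E[~r U p]) = {m0, m2, m3, m4, m5, m6, m7, m8}

{m0, m2, m3, m4, m5, m6, m7, m8}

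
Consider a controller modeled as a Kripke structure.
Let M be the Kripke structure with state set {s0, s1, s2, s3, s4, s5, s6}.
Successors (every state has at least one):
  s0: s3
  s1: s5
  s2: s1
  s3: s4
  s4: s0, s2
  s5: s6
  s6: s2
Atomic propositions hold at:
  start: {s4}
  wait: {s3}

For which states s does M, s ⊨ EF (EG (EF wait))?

EF wait: least fixpoint, start Z0 = {s3}, add states with some successor in Z. Z1 = {s0, s3}; Z2 = {s0, s3, s4}; fixed.
Sat(EF wait) = {s0, s3, s4}
EG (EF wait): greatest fixpoint, start Z0 = {s0, s3, s4}, keep only states in Sat with some successor in Z. Already a fixed point.
Sat(EG (EF wait)) = {s0, s3, s4}
EF (EG (EF wait)): least fixpoint, start Z0 = {s0, s3, s4}, add states with some successor in Z. Already a fixed point.
Sat(EF (EG (EF wait))) = {s0, s3, s4}

{s0, s3, s4}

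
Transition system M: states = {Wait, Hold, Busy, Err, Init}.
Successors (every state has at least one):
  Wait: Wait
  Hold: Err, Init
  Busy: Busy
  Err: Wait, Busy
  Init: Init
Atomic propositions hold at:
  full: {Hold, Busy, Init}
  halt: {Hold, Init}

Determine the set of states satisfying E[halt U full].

{Hold, Busy, Init}

E[halt U full]: least fixpoint, start Z0 = Sat(full) = {Hold, Busy, Init}, add states in Sat(halt) with some successor in Z. Already a fixed point.
Sat(E[halt U full]) = {Hold, Busy, Init}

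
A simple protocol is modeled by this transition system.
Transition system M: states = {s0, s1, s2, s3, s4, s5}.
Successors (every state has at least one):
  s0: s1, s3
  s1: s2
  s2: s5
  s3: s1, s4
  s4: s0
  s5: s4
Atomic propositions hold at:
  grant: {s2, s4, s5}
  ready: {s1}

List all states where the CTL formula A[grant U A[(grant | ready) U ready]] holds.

Sat(grant | ready) = {s1, s2, s4, s5}
A[(grant | ready) U ready]: least fixpoint, start Z0 = Sat(ready) = {s1}, add states in Sat(grant | ready) with every successor in Z. Already a fixed point.
Sat(A[(grant | ready) U ready]) = {s1}
A[grant U A[(grant | ready) U ready]]: least fixpoint, start Z0 = Sat(A[(grant | ready) U ready]) = {s1}, add states in Sat(grant) with every successor in Z. Already a fixed point.
Sat(A[grant U A[(grant | ready) U ready]]) = {s1}

{s1}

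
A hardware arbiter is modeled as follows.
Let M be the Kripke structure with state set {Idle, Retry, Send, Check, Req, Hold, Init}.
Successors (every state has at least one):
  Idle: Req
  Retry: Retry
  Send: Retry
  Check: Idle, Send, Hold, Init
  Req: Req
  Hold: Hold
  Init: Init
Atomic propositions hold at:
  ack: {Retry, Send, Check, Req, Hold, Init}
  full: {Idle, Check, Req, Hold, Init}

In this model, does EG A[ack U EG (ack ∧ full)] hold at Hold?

Yes

Sat(ack ∧ full) = {Check, Req, Hold, Init}
EG (ack ∧ full): greatest fixpoint, start Z0 = {Check, Req, Hold, Init}, keep only states in Sat with some successor in Z. Already a fixed point.
Sat(EG (ack ∧ full)) = {Check, Req, Hold, Init}
A[ack U EG (ack ∧ full)]: least fixpoint, start Z0 = Sat(EG (ack ∧ full)) = {Check, Req, Hold, Init}, add states in Sat(ack) with every successor in Z. Already a fixed point.
Sat(A[ack U EG (ack ∧ full)]) = {Check, Req, Hold, Init}
EG A[ack U EG (ack ∧ full)]: greatest fixpoint, start Z0 = {Check, Req, Hold, Init}, keep only states in Sat with some successor in Z. Already a fixed point.
Sat(EG A[ack U EG (ack ∧ full)]) = {Check, Req, Hold, Init}
Hold ∈ Sat(EG A[ack U EG (ack ∧ full)]) = {Check, Req, Hold, Init}, so the formula holds at Hold.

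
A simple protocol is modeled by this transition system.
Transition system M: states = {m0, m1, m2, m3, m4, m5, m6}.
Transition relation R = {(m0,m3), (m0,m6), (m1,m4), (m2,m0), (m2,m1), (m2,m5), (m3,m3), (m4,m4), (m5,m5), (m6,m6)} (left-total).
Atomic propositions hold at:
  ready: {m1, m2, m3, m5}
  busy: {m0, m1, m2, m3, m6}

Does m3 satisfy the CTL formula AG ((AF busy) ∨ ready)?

Yes

AF busy: least fixpoint, start Z0 = {m0, m1, m2, m3, m6}, add states with every successor in Z. Already a fixed point.
Sat(AF busy) = {m0, m1, m2, m3, m6}
Sat((AF busy) ∨ ready) = {m0, m1, m2, m3, m5, m6}
AG ((AF busy) ∨ ready): greatest fixpoint, start Z0 = {m0, m1, m2, m3, m5, m6}, keep only states in Sat with every successor in Z. Z1 = {m0, m2, m3, m5, m6}; Z2 = {m0, m3, m5, m6}; fixed.
Sat(AG ((AF busy) ∨ ready)) = {m0, m3, m5, m6}
m3 ∈ Sat(AG ((AF busy) ∨ ready)) = {m0, m3, m5, m6}, so the formula holds at m3.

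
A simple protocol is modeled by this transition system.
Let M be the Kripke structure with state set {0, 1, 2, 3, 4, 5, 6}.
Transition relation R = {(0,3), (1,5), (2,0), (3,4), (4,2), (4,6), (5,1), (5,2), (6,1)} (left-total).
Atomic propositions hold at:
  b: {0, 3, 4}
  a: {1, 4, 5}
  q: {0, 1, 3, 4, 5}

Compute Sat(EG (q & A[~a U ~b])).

Sat(~a) = {0, 2, 3, 6}
Sat(~b) = {1, 2, 5, 6}
A[~a U ~b]: least fixpoint, start Z0 = Sat(~b) = {1, 2, 5, 6}, add states in Sat(~a) with every successor in Z. Already a fixed point.
Sat(A[~a U ~b]) = {1, 2, 5, 6}
Sat(q & A[~a U ~b]) = {1, 5}
EG (q & A[~a U ~b]): greatest fixpoint, start Z0 = {1, 5}, keep only states in Sat with some successor in Z. Already a fixed point.
Sat(EG (q & A[~a U ~b])) = {1, 5}

{1, 5}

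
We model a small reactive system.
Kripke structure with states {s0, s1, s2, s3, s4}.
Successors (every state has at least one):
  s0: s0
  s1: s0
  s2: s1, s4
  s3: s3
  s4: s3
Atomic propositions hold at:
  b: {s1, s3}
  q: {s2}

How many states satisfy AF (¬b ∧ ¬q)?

4

Sat(¬b) = {s0, s2, s4}
Sat(¬q) = {s0, s1, s3, s4}
Sat(¬b ∧ ¬q) = {s0, s4}
AF (¬b ∧ ¬q): least fixpoint, start Z0 = {s0, s4}, add states with every successor in Z. Z1 = {s0, s1, s4}; Z2 = {s0, s1, s2, s4}; fixed.
Sat(AF (¬b ∧ ¬q)) = {s0, s1, s2, s4}
|Sat(AF (¬b ∧ ¬q))| = |{s0, s1, s2, s4}| = 4.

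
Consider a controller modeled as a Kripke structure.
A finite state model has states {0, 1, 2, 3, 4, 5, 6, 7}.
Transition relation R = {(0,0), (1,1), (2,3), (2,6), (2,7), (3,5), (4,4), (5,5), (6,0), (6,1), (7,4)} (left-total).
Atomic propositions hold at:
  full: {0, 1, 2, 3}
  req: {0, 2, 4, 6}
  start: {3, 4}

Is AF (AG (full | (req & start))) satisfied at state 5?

Sat(req & start) = {4}
Sat(full | (req & start)) = {0, 1, 2, 3, 4}
AG (full | (req & start)): greatest fixpoint, start Z0 = {0, 1, 2, 3, 4}, keep only states in Sat with every successor in Z. Z1 = {0, 1, 4}; fixed.
Sat(AG (full | (req & start))) = {0, 1, 4}
AF (AG (full | (req & start))): least fixpoint, start Z0 = {0, 1, 4}, add states with every successor in Z. Z1 = {0, 1, 4, 6, 7}; fixed.
Sat(AF (AG (full | (req & start)))) = {0, 1, 4, 6, 7}
5 ∉ Sat(AF (AG (full | (req & start)))) = {0, 1, 4, 6, 7}, so the formula does not hold at 5.

No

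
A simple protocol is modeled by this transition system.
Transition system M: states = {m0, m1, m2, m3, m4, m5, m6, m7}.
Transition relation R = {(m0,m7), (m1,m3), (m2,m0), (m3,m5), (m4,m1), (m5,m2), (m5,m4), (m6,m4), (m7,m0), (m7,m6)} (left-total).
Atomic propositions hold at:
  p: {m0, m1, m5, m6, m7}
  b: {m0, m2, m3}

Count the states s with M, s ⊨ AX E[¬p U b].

2

Sat(¬p) = {m2, m3, m4}
E[¬p U b]: least fixpoint, start Z0 = Sat(b) = {m0, m2, m3}, add states in Sat(¬p) with some successor in Z. Already a fixed point.
Sat(E[¬p U b]) = {m0, m2, m3}
Sat(AX E[¬p U b]) = {s : every successor in {m0, m2, m3}} = {m1, m2}
|Sat(AX E[¬p U b])| = |{m1, m2}| = 2.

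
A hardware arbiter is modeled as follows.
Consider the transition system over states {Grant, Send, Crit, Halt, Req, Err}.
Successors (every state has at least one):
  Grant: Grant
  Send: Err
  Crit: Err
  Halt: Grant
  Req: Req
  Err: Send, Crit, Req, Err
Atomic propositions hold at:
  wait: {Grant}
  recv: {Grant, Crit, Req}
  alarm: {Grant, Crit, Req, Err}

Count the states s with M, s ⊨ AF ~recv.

Sat(~recv) = {Send, Halt, Err}
AF ~recv: least fixpoint, start Z0 = {Send, Halt, Err}, add states with every successor in Z. Z1 = {Send, Crit, Halt, Err}; fixed.
Sat(AF ~recv) = {Send, Crit, Halt, Err}
|Sat(AF ~recv)| = |{Send, Crit, Halt, Err}| = 4.

4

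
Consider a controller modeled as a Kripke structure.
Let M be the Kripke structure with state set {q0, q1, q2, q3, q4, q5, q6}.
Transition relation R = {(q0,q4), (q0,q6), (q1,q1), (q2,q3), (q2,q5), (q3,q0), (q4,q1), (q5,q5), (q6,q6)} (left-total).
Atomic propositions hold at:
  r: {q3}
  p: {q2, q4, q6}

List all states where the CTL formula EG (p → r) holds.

{q1, q5}

Sat(p → r) = {q0, q1, q3, q5}
EG (p → r): greatest fixpoint, start Z0 = {q0, q1, q3, q5}, keep only states in Sat with some successor in Z. Z1 = {q1, q3, q5}; Z2 = {q1, q5}; fixed.
Sat(EG (p → r)) = {q1, q5}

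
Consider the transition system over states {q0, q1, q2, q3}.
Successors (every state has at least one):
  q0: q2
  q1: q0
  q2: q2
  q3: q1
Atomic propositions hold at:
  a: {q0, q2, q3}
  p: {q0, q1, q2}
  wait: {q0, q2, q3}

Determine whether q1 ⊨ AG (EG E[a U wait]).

E[a U wait]: least fixpoint, start Z0 = Sat(wait) = {q0, q2, q3}, add states in Sat(a) with some successor in Z. Already a fixed point.
Sat(E[a U wait]) = {q0, q2, q3}
EG E[a U wait]: greatest fixpoint, start Z0 = {q0, q2, q3}, keep only states in Sat with some successor in Z. Z1 = {q0, q2}; fixed.
Sat(EG E[a U wait]) = {q0, q2}
AG (EG E[a U wait]): greatest fixpoint, start Z0 = {q0, q2}, keep only states in Sat with every successor in Z. Already a fixed point.
Sat(AG (EG E[a U wait])) = {q0, q2}
q1 ∉ Sat(AG (EG E[a U wait])) = {q0, q2}, so the formula does not hold at q1.

No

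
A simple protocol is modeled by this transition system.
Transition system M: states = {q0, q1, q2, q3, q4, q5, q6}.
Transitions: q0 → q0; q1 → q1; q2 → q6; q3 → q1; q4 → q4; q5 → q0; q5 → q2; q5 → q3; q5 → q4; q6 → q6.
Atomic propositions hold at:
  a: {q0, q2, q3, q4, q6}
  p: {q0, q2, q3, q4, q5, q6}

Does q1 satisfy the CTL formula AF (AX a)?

No

Sat(AX a) = {s : every successor in {q0, q2, q3, q4, q6}} = {q0, q2, q4, q5, q6}
AF (AX a): least fixpoint, start Z0 = {q0, q2, q4, q5, q6}, add states with every successor in Z. Already a fixed point.
Sat(AF (AX a)) = {q0, q2, q4, q5, q6}
q1 ∉ Sat(AF (AX a)) = {q0, q2, q4, q5, q6}, so the formula does not hold at q1.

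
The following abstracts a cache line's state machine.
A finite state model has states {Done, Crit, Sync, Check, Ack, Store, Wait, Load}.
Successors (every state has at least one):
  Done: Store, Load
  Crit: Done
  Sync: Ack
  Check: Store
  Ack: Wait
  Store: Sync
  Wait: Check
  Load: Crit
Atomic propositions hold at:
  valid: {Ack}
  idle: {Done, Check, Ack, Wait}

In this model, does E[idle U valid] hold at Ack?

Yes

E[idle U valid]: least fixpoint, start Z0 = Sat(valid) = {Ack}, add states in Sat(idle) with some successor in Z. Already a fixed point.
Sat(E[idle U valid]) = {Ack}
Ack ∈ Sat(E[idle U valid]) = {Ack}, so the formula holds at Ack.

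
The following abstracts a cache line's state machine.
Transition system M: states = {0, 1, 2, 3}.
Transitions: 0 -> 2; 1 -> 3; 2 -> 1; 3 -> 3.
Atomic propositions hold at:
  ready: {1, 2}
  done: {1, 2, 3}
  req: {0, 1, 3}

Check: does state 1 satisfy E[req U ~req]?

Sat(~req) = {2}
E[req U ~req]: least fixpoint, start Z0 = Sat(~req) = {2}, add states in Sat(req) with some successor in Z. Z1 = {0, 2}; fixed.
Sat(E[req U ~req]) = {0, 2}
1 ∉ Sat(E[req U ~req]) = {0, 2}, so the formula does not hold at 1.

No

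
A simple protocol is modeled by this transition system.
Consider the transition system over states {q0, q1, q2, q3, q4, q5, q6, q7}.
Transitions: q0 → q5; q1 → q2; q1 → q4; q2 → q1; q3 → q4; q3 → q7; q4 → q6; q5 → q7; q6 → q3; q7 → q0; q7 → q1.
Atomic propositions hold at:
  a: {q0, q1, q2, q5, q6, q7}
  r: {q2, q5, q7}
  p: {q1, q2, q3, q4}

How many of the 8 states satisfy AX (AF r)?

AF r: least fixpoint, start Z0 = {q2, q5, q7}, add states with every successor in Z. Z1 = {q0, q2, q5, q7}; fixed.
Sat(AF r) = {q0, q2, q5, q7}
Sat(AX (AF r)) = {s : every successor in {q0, q2, q5, q7}} = {q0, q5}
|Sat(AX (AF r))| = |{q0, q5}| = 2.

2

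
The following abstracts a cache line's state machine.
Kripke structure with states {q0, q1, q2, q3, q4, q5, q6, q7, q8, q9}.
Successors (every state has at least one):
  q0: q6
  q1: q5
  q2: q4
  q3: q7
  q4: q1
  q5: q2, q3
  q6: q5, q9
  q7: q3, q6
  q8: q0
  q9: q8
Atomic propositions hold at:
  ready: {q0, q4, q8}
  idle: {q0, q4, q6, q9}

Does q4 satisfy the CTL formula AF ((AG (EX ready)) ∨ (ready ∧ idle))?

Yes

Sat(EX ready) = {s : some successor in {q0, q4, q8}} = {q2, q8, q9}
AG (EX ready): greatest fixpoint, start Z0 = {q2, q8, q9}, keep only states in Sat with every successor in Z. Z1 = {q9}; Z2 = ∅; fixed.
Sat(AG (EX ready)) = ∅
Sat(ready ∧ idle) = {q0, q4}
Sat((AG (EX ready)) ∨ (ready ∧ idle)) = {q0, q4}
AF ((AG (EX ready)) ∨ (ready ∧ idle)): least fixpoint, start Z0 = {q0, q4}, add states with every successor in Z. Z1 = {q0, q2, q4, q8}; Z2 = {q0, q2, q4, q8, q9}; fixed.
Sat(AF ((AG (EX ready)) ∨ (ready ∧ idle))) = {q0, q2, q4, q8, q9}
q4 ∈ Sat(AF ((AG (EX ready)) ∨ (ready ∧ idle))) = {q0, q2, q4, q8, q9}, so the formula holds at q4.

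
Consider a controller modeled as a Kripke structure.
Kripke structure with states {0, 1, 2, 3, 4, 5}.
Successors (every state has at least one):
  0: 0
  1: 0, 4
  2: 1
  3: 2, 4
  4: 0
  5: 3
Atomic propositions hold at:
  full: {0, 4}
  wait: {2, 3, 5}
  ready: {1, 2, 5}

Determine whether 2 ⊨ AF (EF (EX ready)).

Yes

Sat(EX ready) = {s : some successor in {1, 2, 5}} = {2, 3}
EF (EX ready): least fixpoint, start Z0 = {2, 3}, add states with some successor in Z. Z1 = {2, 3, 5}; fixed.
Sat(EF (EX ready)) = {2, 3, 5}
AF (EF (EX ready)): least fixpoint, start Z0 = {2, 3, 5}, add states with every successor in Z. Already a fixed point.
Sat(AF (EF (EX ready))) = {2, 3, 5}
2 ∈ Sat(AF (EF (EX ready))) = {2, 3, 5}, so the formula holds at 2.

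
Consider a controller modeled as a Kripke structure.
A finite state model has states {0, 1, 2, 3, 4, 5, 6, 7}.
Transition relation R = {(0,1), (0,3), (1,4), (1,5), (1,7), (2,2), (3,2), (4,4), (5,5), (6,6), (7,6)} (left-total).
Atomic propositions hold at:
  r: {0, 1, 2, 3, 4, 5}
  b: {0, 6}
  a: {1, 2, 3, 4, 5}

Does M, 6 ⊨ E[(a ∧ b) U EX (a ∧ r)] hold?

Sat(a ∧ b) = ∅
Sat(a ∧ r) = {1, 2, 3, 4, 5}
Sat(EX (a ∧ r)) = {s : some successor in {1, 2, 3, 4, 5}} = {0, 1, 2, 3, 4, 5}
E[(a ∧ b) U EX (a ∧ r)]: least fixpoint, start Z0 = Sat(EX (a ∧ r)) = {0, 1, 2, 3, 4, 5}, add states in Sat(a ∧ b) with some successor in Z. Already a fixed point.
Sat(E[(a ∧ b) U EX (a ∧ r)]) = {0, 1, 2, 3, 4, 5}
6 ∉ Sat(E[(a ∧ b) U EX (a ∧ r)]) = {0, 1, 2, 3, 4, 5}, so the formula does not hold at 6.

No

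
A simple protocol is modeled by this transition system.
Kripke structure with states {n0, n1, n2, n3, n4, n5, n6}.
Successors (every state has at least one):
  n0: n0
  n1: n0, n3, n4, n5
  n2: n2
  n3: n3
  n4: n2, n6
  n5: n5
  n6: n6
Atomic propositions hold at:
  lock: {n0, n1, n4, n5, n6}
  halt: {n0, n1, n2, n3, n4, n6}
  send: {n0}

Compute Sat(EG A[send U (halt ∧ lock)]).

{n0, n1, n4, n6}

Sat(halt ∧ lock) = {n0, n1, n4, n6}
A[send U (halt ∧ lock)]: least fixpoint, start Z0 = Sat((halt ∧ lock)) = {n0, n1, n4, n6}, add states in Sat(send) with every successor in Z. Already a fixed point.
Sat(A[send U (halt ∧ lock)]) = {n0, n1, n4, n6}
EG A[send U (halt ∧ lock)]: greatest fixpoint, start Z0 = {n0, n1, n4, n6}, keep only states in Sat with some successor in Z. Already a fixed point.
Sat(EG A[send U (halt ∧ lock)]) = {n0, n1, n4, n6}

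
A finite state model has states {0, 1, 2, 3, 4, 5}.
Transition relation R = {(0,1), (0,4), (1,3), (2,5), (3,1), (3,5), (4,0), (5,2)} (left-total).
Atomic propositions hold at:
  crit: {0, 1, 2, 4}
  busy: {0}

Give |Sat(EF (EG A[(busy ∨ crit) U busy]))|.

Sat(busy ∨ crit) = {0, 1, 2, 4}
A[(busy ∨ crit) U busy]: least fixpoint, start Z0 = Sat(busy) = {0}, add states in Sat(busy ∨ crit) with every successor in Z. Z1 = {0, 4}; fixed.
Sat(A[(busy ∨ crit) U busy]) = {0, 4}
EG A[(busy ∨ crit) U busy]: greatest fixpoint, start Z0 = {0, 4}, keep only states in Sat with some successor in Z. Already a fixed point.
Sat(EG A[(busy ∨ crit) U busy]) = {0, 4}
EF (EG A[(busy ∨ crit) U busy]): least fixpoint, start Z0 = {0, 4}, add states with some successor in Z. Already a fixed point.
Sat(EF (EG A[(busy ∨ crit) U busy])) = {0, 4}
|Sat(EF (EG A[(busy ∨ crit) U busy]))| = |{0, 4}| = 2.

2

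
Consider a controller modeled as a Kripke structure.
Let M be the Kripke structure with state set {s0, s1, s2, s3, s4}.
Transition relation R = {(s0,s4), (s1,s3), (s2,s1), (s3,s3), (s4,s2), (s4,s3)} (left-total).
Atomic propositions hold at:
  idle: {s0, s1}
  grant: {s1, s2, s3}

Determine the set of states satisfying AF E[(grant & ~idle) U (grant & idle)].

Sat(~idle) = {s2, s3, s4}
Sat(grant & ~idle) = {s2, s3}
Sat(grant & idle) = {s1}
E[(grant & ~idle) U (grant & idle)]: least fixpoint, start Z0 = Sat((grant & idle)) = {s1}, add states in Sat(grant & ~idle) with some successor in Z. Z1 = {s1, s2}; fixed.
Sat(E[(grant & ~idle) U (grant & idle)]) = {s1, s2}
AF E[(grant & ~idle) U (grant & idle)]: least fixpoint, start Z0 = {s1, s2}, add states with every successor in Z. Already a fixed point.
Sat(AF E[(grant & ~idle) U (grant & idle)]) = {s1, s2}

{s1, s2}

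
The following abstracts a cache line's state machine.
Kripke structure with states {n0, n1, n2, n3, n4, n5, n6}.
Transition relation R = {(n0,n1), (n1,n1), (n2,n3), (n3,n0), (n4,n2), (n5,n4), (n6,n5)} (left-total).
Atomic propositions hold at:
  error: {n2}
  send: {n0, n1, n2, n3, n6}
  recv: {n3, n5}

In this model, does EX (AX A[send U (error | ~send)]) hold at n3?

Sat(~send) = {n4, n5}
Sat(error | ~send) = {n2, n4, n5}
A[send U (error | ~send)]: least fixpoint, start Z0 = Sat((error | ~send)) = {n2, n4, n5}, add states in Sat(send) with every successor in Z. Z1 = {n2, n4, n5, n6}; fixed.
Sat(A[send U (error | ~send)]) = {n2, n4, n5, n6}
Sat(AX A[send U (error | ~send)]) = {s : every successor in {n2, n4, n5, n6}} = {n4, n5, n6}
Sat(EX (AX A[send U (error | ~send)])) = {s : some successor in {n4, n5, n6}} = {n5, n6}
n3 ∉ Sat(EX (AX A[send U (error | ~send)])) = {n5, n6}, so the formula does not hold at n3.

No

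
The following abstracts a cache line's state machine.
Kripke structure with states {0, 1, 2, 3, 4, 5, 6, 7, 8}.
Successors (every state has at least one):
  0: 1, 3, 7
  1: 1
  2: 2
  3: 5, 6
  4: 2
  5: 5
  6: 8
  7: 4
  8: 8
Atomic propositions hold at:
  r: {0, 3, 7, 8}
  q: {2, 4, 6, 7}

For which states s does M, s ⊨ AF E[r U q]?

E[r U q]: least fixpoint, start Z0 = Sat(q) = {2, 4, 6, 7}, add states in Sat(r) with some successor in Z. Z1 = {0, 2, 3, 4, 6, 7}; fixed.
Sat(E[r U q]) = {0, 2, 3, 4, 6, 7}
AF E[r U q]: least fixpoint, start Z0 = {0, 2, 3, 4, 6, 7}, add states with every successor in Z. Already a fixed point.
Sat(AF E[r U q]) = {0, 2, 3, 4, 6, 7}

{0, 2, 3, 4, 6, 7}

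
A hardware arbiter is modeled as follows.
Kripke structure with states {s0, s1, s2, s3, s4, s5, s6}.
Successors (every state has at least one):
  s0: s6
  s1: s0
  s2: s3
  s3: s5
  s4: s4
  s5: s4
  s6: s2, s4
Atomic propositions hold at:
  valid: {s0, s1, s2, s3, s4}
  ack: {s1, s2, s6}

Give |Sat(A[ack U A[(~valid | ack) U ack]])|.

Sat(~valid) = {s5, s6}
Sat(~valid | ack) = {s1, s2, s5, s6}
A[(~valid | ack) U ack]: least fixpoint, start Z0 = Sat(ack) = {s1, s2, s6}, add states in Sat(~valid | ack) with every successor in Z. Already a fixed point.
Sat(A[(~valid | ack) U ack]) = {s1, s2, s6}
A[ack U A[(~valid | ack) U ack]]: least fixpoint, start Z0 = Sat(A[(~valid | ack) U ack]) = {s1, s2, s6}, add states in Sat(ack) with every successor in Z. Already a fixed point.
Sat(A[ack U A[(~valid | ack) U ack]]) = {s1, s2, s6}
|Sat(A[ack U A[(~valid | ack) U ack]])| = |{s1, s2, s6}| = 3.

3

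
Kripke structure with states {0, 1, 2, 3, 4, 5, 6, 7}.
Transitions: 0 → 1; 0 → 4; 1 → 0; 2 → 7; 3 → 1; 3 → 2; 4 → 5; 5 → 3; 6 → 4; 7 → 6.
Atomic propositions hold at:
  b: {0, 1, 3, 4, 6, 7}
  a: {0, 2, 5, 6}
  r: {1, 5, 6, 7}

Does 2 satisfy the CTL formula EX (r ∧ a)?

No

Sat(r ∧ a) = {5, 6}
Sat(EX (r ∧ a)) = {s : some successor in {5, 6}} = {4, 7}
2 ∉ Sat(EX (r ∧ a)) = {4, 7}, so the formula does not hold at 2.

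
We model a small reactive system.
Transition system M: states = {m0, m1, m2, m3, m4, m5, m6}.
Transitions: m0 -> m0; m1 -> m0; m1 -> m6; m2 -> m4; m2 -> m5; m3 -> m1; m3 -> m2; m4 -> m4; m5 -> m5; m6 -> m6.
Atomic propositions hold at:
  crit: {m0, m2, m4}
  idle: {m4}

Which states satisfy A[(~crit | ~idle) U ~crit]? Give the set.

Sat(~crit) = {m1, m3, m5, m6}
Sat(~idle) = {m0, m1, m2, m3, m5, m6}
Sat(~crit | ~idle) = {m0, m1, m2, m3, m5, m6}
A[(~crit | ~idle) U ~crit]: least fixpoint, start Z0 = Sat(~crit) = {m1, m3, m5, m6}, add states in Sat(~crit | ~idle) with every successor in Z. Already a fixed point.
Sat(A[(~crit | ~idle) U ~crit]) = {m1, m3, m5, m6}

{m1, m3, m5, m6}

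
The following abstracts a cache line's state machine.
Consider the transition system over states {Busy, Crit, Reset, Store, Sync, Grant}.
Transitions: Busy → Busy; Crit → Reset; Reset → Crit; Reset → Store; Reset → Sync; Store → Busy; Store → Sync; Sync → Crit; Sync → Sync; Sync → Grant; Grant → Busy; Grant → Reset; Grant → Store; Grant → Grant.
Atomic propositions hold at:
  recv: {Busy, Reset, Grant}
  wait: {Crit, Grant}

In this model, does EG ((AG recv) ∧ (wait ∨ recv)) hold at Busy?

AG recv: greatest fixpoint, start Z0 = {Busy, Reset, Grant}, keep only states in Sat with every successor in Z. Z1 = {Busy}; fixed.
Sat(AG recv) = {Busy}
Sat(wait ∨ recv) = {Busy, Crit, Reset, Grant}
Sat((AG recv) ∧ (wait ∨ recv)) = {Busy}
EG ((AG recv) ∧ (wait ∨ recv)): greatest fixpoint, start Z0 = {Busy}, keep only states in Sat with some successor in Z. Already a fixed point.
Sat(EG ((AG recv) ∧ (wait ∨ recv))) = {Busy}
Busy ∈ Sat(EG ((AG recv) ∧ (wait ∨ recv))) = {Busy}, so the formula holds at Busy.

Yes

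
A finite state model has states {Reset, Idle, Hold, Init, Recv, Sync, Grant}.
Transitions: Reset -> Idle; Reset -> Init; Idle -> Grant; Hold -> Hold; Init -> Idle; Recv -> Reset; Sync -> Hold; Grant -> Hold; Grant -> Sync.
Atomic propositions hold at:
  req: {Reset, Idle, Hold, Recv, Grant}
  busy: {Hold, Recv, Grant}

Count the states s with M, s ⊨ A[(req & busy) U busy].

3

Sat(req & busy) = {Hold, Recv, Grant}
A[(req & busy) U busy]: least fixpoint, start Z0 = Sat(busy) = {Hold, Recv, Grant}, add states in Sat(req & busy) with every successor in Z. Already a fixed point.
Sat(A[(req & busy) U busy]) = {Hold, Recv, Grant}
|Sat(A[(req & busy) U busy])| = |{Hold, Recv, Grant}| = 3.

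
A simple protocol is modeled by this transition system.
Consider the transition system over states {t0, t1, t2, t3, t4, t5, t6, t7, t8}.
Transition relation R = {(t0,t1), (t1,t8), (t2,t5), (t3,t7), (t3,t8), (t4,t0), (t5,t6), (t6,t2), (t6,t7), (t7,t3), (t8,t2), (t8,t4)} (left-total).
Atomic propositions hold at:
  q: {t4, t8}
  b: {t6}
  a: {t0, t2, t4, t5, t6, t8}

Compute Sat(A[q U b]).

A[q U b]: least fixpoint, start Z0 = Sat(b) = {t6}, add states in Sat(q) with every successor in Z. Already a fixed point.
Sat(A[q U b]) = {t6}

{t6}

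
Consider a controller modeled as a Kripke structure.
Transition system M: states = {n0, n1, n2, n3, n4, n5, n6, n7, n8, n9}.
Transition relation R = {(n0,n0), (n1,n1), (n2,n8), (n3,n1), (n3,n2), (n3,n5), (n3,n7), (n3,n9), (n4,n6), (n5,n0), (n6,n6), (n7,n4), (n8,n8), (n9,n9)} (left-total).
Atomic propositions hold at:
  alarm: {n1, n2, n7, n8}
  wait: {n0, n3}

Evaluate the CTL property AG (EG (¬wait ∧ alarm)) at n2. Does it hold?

Sat(¬wait) = {n1, n2, n4, n5, n6, n7, n8, n9}
Sat(¬wait ∧ alarm) = {n1, n2, n7, n8}
EG (¬wait ∧ alarm): greatest fixpoint, start Z0 = {n1, n2, n7, n8}, keep only states in Sat with some successor in Z. Z1 = {n1, n2, n8}; fixed.
Sat(EG (¬wait ∧ alarm)) = {n1, n2, n8}
AG (EG (¬wait ∧ alarm)): greatest fixpoint, start Z0 = {n1, n2, n8}, keep only states in Sat with every successor in Z. Already a fixed point.
Sat(AG (EG (¬wait ∧ alarm))) = {n1, n2, n8}
n2 ∈ Sat(AG (EG (¬wait ∧ alarm))) = {n1, n2, n8}, so the formula holds at n2.

Yes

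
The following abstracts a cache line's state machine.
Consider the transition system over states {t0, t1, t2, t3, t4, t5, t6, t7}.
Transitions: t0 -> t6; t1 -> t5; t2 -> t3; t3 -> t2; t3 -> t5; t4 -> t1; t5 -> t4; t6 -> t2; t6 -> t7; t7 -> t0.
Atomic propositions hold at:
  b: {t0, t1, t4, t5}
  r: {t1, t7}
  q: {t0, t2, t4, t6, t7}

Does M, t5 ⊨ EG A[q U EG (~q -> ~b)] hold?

No

Sat(~q) = {t1, t3, t5}
Sat(~b) = {t2, t3, t6, t7}
Sat(~q -> ~b) = {t0, t2, t3, t4, t6, t7}
EG (~q -> ~b): greatest fixpoint, start Z0 = {t0, t2, t3, t4, t6, t7}, keep only states in Sat with some successor in Z. Z1 = {t0, t2, t3, t6, t7}; fixed.
Sat(EG (~q -> ~b)) = {t0, t2, t3, t6, t7}
A[q U EG (~q -> ~b)]: least fixpoint, start Z0 = Sat(EG (~q -> ~b)) = {t0, t2, t3, t6, t7}, add states in Sat(q) with every successor in Z. Already a fixed point.
Sat(A[q U EG (~q -> ~b)]) = {t0, t2, t3, t6, t7}
EG A[q U EG (~q -> ~b)]: greatest fixpoint, start Z0 = {t0, t2, t3, t6, t7}, keep only states in Sat with some successor in Z. Already a fixed point.
Sat(EG A[q U EG (~q -> ~b)]) = {t0, t2, t3, t6, t7}
t5 ∉ Sat(EG A[q U EG (~q -> ~b)]) = {t0, t2, t3, t6, t7}, so the formula does not hold at t5.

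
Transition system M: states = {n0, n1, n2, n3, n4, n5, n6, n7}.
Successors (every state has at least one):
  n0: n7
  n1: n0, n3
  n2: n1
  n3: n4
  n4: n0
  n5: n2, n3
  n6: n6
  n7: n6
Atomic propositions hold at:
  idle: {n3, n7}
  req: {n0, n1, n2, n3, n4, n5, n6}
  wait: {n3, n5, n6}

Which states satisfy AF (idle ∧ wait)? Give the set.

{n3}

Sat(idle ∧ wait) = {n3}
AF (idle ∧ wait): least fixpoint, start Z0 = {n3}, add states with every successor in Z. Already a fixed point.
Sat(AF (idle ∧ wait)) = {n3}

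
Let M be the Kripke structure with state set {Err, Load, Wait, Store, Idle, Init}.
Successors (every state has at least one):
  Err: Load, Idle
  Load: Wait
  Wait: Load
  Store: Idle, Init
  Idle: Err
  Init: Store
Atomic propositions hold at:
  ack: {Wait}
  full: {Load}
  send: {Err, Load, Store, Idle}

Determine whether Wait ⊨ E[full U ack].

E[full U ack]: least fixpoint, start Z0 = Sat(ack) = {Wait}, add states in Sat(full) with some successor in Z. Z1 = {Load, Wait}; fixed.
Sat(E[full U ack]) = {Load, Wait}
Wait ∈ Sat(E[full U ack]) = {Load, Wait}, so the formula holds at Wait.

Yes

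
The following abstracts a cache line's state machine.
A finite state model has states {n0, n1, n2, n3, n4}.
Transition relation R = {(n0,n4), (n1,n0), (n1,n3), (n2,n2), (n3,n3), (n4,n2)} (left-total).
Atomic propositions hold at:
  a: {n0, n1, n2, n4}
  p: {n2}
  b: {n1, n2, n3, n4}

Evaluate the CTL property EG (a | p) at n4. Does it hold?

Yes

Sat(a | p) = {n0, n1, n2, n4}
EG (a | p): greatest fixpoint, start Z0 = {n0, n1, n2, n4}, keep only states in Sat with some successor in Z. Already a fixed point.
Sat(EG (a | p)) = {n0, n1, n2, n4}
n4 ∈ Sat(EG (a | p)) = {n0, n1, n2, n4}, so the formula holds at n4.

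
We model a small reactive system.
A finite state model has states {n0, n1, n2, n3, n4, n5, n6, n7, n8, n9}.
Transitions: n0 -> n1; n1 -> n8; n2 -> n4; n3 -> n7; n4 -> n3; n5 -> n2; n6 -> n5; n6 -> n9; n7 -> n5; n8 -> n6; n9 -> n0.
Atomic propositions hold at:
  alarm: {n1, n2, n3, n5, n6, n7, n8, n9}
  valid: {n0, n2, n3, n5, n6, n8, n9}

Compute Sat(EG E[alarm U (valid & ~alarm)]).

{n0, n1, n6, n8, n9}

Sat(~alarm) = {n0, n4}
Sat(valid & ~alarm) = {n0}
E[alarm U (valid & ~alarm)]: least fixpoint, start Z0 = Sat((valid & ~alarm)) = {n0}, add states in Sat(alarm) with some successor in Z. Z1 = {n0, n9}; Z2 = {n0, n6, n9}; Z3 = {n0, n6, n8, n9}; Z4 = {n0, n1, n6, n8, n9}; fixed.
Sat(E[alarm U (valid & ~alarm)]) = {n0, n1, n6, n8, n9}
EG E[alarm U (valid & ~alarm)]: greatest fixpoint, start Z0 = {n0, n1, n6, n8, n9}, keep only states in Sat with some successor in Z. Already a fixed point.
Sat(EG E[alarm U (valid & ~alarm)]) = {n0, n1, n6, n8, n9}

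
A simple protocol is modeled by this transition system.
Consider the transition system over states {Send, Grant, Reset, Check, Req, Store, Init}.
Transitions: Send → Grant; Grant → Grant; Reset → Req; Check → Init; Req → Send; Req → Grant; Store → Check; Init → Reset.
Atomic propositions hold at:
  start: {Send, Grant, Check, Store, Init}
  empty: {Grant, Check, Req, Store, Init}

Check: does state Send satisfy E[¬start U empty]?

No

Sat(¬start) = {Reset, Req}
E[¬start U empty]: least fixpoint, start Z0 = Sat(empty) = {Grant, Check, Req, Store, Init}, add states in Sat(¬start) with some successor in Z. Z1 = {Grant, Reset, Check, Req, Store, Init}; fixed.
Sat(E[¬start U empty]) = {Grant, Reset, Check, Req, Store, Init}
Send ∉ Sat(E[¬start U empty]) = {Grant, Reset, Check, Req, Store, Init}, so the formula does not hold at Send.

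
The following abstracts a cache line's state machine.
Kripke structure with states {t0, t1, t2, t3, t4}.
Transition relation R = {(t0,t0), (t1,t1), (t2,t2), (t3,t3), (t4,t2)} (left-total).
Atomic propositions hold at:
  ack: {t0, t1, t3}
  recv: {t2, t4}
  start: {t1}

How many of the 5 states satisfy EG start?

EG start: greatest fixpoint, start Z0 = {t1}, keep only states in Sat with some successor in Z. Already a fixed point.
Sat(EG start) = {t1}
|Sat(EG start)| = |{t1}| = 1.

1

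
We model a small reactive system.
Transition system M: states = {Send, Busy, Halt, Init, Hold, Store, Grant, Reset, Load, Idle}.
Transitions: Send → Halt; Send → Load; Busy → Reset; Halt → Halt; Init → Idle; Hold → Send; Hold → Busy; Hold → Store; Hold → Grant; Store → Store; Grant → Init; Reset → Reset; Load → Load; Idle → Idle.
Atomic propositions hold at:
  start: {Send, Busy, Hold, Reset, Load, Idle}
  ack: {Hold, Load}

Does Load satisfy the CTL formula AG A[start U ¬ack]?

Sat(¬ack) = {Send, Busy, Halt, Init, Store, Grant, Reset, Idle}
A[start U ¬ack]: least fixpoint, start Z0 = Sat(¬ack) = {Send, Busy, Halt, Init, Store, Grant, Reset, Idle}, add states in Sat(start) with every successor in Z. Z1 = {Send, Busy, Halt, Init, Hold, Store, Grant, Reset, Idle}; fixed.
Sat(A[start U ¬ack]) = {Send, Busy, Halt, Init, Hold, Store, Grant, Reset, Idle}
AG A[start U ¬ack]: greatest fixpoint, start Z0 = {Send, Busy, Halt, Init, Hold, Store, Grant, Reset, Idle}, keep only states in Sat with every successor in Z. Z1 = {Busy, Halt, Init, Hold, Store, Grant, Reset, Idle}; Z2 = {Busy, Halt, Init, Store, Grant, Reset, Idle}; fixed.
Sat(AG A[start U ¬ack]) = {Busy, Halt, Init, Store, Grant, Reset, Idle}
Load ∉ Sat(AG A[start U ¬ack]) = {Busy, Halt, Init, Store, Grant, Reset, Idle}, so the formula does not hold at Load.

No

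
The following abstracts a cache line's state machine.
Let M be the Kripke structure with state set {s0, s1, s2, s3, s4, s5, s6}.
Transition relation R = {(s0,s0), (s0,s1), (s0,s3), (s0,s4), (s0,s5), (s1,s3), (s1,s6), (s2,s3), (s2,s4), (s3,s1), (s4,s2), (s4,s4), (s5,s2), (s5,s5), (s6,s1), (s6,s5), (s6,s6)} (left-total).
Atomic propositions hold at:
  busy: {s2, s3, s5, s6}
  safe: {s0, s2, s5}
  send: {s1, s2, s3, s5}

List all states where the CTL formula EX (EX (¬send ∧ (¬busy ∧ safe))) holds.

{s0}

Sat(¬send) = {s0, s4, s6}
Sat(¬busy) = {s0, s1, s4}
Sat(¬busy ∧ safe) = {s0}
Sat(¬send ∧ (¬busy ∧ safe)) = {s0}
Sat(EX (¬send ∧ (¬busy ∧ safe))) = {s : some successor in {s0}} = {s0}
Sat(EX (EX (¬send ∧ (¬busy ∧ safe)))) = {s : some successor in {s0}} = {s0}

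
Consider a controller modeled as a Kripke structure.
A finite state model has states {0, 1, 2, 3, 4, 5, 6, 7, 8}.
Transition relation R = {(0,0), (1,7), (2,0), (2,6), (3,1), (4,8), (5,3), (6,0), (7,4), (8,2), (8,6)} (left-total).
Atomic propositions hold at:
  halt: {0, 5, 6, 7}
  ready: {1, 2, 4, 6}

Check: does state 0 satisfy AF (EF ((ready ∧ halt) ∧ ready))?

Sat(ready ∧ halt) = {6}
Sat((ready ∧ halt) ∧ ready) = {6}
EF ((ready ∧ halt) ∧ ready): least fixpoint, start Z0 = {6}, add states with some successor in Z. Z1 = {2, 6, 8}; Z2 = {2, 4, 6, 8}; Z3 = {2, 4, 6, 7, 8}; Z4 = {1, 2, 4, 6, 7, 8}; Z5 = {1, 2, 3, 4, 6, 7, 8}; Z6 = {1, 2, 3, 4, 5, 6, 7, 8}; fixed.
Sat(EF ((ready ∧ halt) ∧ ready)) = {1, 2, 3, 4, 5, 6, 7, 8}
AF (EF ((ready ∧ halt) ∧ ready)): least fixpoint, start Z0 = {1, 2, 3, 4, 5, 6, 7, 8}, add states with every successor in Z. Already a fixed point.
Sat(AF (EF ((ready ∧ halt) ∧ ready))) = {1, 2, 3, 4, 5, 6, 7, 8}
0 ∉ Sat(AF (EF ((ready ∧ halt) ∧ ready))) = {1, 2, 3, 4, 5, 6, 7, 8}, so the formula does not hold at 0.

No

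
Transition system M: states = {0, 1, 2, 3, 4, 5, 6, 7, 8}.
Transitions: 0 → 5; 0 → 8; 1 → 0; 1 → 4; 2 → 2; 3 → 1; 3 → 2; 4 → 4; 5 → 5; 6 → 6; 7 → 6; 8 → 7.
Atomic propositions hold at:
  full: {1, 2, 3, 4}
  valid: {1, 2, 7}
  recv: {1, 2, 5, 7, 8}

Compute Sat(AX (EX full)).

Sat(EX full) = {s : some successor in {1, 2, 3, 4}} = {1, 2, 3, 4}
Sat(AX (EX full)) = {s : every successor in {1, 2, 3, 4}} = {2, 3, 4}

{2, 3, 4}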